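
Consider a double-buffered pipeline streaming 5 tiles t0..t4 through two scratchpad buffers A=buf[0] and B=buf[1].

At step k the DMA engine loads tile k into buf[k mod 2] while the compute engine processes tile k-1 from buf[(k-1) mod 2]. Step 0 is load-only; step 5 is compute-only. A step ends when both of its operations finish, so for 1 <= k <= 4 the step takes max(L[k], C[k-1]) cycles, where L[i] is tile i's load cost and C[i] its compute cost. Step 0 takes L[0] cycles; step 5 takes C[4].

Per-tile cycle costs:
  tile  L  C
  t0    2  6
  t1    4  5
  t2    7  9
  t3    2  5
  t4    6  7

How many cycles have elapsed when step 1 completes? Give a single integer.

end_cycle[1] = 8

k=0 load=t0/2c comp=- wait=2 total=2
k=1 load=t1/4c comp=t0/6c wait=6 total=8
k=2 load=t2/7c comp=t1/5c wait=7 total=15
k=3 load=t3/2c comp=t2/9c wait=9 total=24
k=4 load=t4/6c comp=t3/5c wait=6 total=30
k=5 load=- comp=t4/7c wait=7 total=37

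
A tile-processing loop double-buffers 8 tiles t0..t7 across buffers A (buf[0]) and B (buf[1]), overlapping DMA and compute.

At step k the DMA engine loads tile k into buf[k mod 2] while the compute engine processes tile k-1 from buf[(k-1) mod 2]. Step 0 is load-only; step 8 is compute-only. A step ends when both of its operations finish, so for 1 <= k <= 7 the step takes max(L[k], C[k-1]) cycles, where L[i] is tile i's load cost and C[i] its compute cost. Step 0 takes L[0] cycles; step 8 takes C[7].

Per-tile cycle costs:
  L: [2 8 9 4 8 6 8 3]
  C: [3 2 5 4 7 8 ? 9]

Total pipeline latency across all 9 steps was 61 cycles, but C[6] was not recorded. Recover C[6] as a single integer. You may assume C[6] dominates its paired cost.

step 0 → dur = L[0]=2 = 2
step 1 → dur = max(L[1]=8, C[0]=3) = 8
step 2 → dur = max(L[2]=9, C[1]=2) = 9
step 3 → dur = max(L[3]=4, C[2]=5) = 5
step 4 → dur = max(L[4]=8, C[3]=4) = 8
step 5 → dur = max(L[5]=6, C[4]=7) = 7
step 6 → dur = max(L[6]=8, C[5]=8) = 8
step 7 → dur = max(L[7]=3, C[6]=?) = C[6]  (unknown; binding)
step 8 → dur = C[7]=9 = 9
sum of known step durations = 56
dur[7] = total - known = 61 - 56 = 5
C[6] is the binding max in step 7, so C[6] = dur[7] = 5

C[6] = 5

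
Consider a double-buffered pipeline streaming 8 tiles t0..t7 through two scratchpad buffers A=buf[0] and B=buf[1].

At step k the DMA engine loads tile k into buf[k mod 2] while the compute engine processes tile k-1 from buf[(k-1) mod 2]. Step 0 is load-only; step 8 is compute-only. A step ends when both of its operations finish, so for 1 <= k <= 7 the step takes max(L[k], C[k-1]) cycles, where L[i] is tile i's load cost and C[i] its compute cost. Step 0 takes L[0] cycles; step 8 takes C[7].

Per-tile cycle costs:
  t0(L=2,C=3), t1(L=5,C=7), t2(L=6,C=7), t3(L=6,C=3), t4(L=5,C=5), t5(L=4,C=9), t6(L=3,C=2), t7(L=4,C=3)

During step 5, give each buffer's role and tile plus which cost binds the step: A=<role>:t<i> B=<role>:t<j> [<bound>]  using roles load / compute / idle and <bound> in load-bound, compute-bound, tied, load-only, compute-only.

[0] DMA t0→A (2c) ∥ CU idle ⇒ 2c, clock 2
[1] DMA t1→B (5c) ∥ CU A:t0 (3c) ⇒ 5c, clock 7
[2] DMA t2→A (6c) ∥ CU B:t1 (7c) ⇒ 7c, clock 14
[3] DMA t3→B (6c) ∥ CU A:t2 (7c) ⇒ 7c, clock 21
[4] DMA t4→A (5c) ∥ CU B:t3 (3c) ⇒ 5c, clock 26
[5] DMA t5→B (4c) ∥ CU A:t4 (5c) ⇒ 5c, clock 31
[6] DMA t6→A (3c) ∥ CU B:t5 (9c) ⇒ 9c, clock 40
[7] DMA t7→B (4c) ∥ CU A:t6 (2c) ⇒ 4c, clock 44
[8] DMA idle ∥ CU B:t7 (3c) ⇒ 3c, clock 47

step 5: A=compute:t4 B=load:t5 [compute-bound]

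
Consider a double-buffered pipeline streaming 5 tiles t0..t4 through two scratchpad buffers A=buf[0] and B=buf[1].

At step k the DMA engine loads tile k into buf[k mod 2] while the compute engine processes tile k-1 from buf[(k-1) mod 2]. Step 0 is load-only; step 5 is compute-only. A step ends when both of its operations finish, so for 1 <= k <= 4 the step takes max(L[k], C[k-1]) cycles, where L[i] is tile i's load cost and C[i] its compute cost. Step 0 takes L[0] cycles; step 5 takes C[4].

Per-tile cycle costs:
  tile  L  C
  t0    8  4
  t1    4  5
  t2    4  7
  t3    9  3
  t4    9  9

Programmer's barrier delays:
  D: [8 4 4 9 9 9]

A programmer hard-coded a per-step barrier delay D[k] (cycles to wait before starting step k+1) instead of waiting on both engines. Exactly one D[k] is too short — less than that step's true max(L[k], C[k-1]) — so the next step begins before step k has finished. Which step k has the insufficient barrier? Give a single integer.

hazard at step 2

k=0 barrier L[0]=8→8c, D[0]=8 ok
k=1 barrier max(L[1]=4,C[0]=4)→4c, D[1]=4 ok
k=2 barrier max(L[2]=4,C[1]=5)→5c, D[2]=4 SHORT
k=3 barrier max(L[3]=9,C[2]=7)→9c, D[3]=9 ok
k=4 barrier max(L[4]=9,C[3]=3)→9c, D[4]=9 ok
k=5 barrier C[4]=9→9c, D[5]=9 ok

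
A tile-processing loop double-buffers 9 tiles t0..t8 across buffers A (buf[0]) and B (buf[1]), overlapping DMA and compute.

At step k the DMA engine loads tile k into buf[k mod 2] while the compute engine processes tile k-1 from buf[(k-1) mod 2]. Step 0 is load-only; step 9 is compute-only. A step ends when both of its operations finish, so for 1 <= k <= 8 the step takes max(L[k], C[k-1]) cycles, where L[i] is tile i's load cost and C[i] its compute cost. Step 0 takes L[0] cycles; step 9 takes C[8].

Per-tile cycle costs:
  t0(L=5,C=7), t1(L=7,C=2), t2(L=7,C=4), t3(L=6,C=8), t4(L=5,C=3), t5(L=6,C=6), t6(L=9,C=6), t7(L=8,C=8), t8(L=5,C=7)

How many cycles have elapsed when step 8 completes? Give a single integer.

step 0: L[0]=5 → dur=5, Σ=5 | A=load:t0 B=idle [load-only]
step 1: L[1]=7 C[0]=7 → dur=7, Σ=12 | A=compute:t0 B=load:t1 [tied]
step 2: L[2]=7 C[1]=2 → dur=7, Σ=19 | A=load:t2 B=compute:t1 [load-bound]
step 3: L[3]=6 C[2]=4 → dur=6, Σ=25 | A=compute:t2 B=load:t3 [load-bound]
step 4: L[4]=5 C[3]=8 → dur=8, Σ=33 | A=load:t4 B=compute:t3 [compute-bound]
step 5: L[5]=6 C[4]=3 → dur=6, Σ=39 | A=compute:t4 B=load:t5 [load-bound]
step 6: L[6]=9 C[5]=6 → dur=9, Σ=48 | A=load:t6 B=compute:t5 [load-bound]
step 7: L[7]=8 C[6]=6 → dur=8, Σ=56 | A=compute:t6 B=load:t7 [load-bound]
step 8: L[8]=5 C[7]=8 → dur=8, Σ=64 | A=load:t8 B=compute:t7 [compute-bound]
step 9: C[8]=7 → dur=7, Σ=71 | A=compute:t8 B=idle [compute-only]

end_cycle[8] = 64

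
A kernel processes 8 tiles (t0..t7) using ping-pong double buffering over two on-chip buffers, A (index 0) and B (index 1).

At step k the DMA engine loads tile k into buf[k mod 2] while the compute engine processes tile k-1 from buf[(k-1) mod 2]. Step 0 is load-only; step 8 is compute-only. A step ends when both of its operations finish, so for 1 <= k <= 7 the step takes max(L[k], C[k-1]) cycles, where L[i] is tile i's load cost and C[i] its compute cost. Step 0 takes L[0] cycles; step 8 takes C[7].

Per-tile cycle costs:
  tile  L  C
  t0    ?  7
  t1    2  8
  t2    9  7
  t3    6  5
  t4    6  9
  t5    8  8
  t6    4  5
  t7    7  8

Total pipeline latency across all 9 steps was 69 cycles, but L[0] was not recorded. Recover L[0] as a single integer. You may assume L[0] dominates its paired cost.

L[0] = 8

step 0 = dur = L[0]=? = L[0]  (unknown; binding)
step 1 = dur = max(L[1]=2, C[0]=7) = 7
step 2 = dur = max(L[2]=9, C[1]=8) = 9
step 3 = dur = max(L[3]=6, C[2]=7) = 7
step 4 = dur = max(L[4]=6, C[3]=5) = 6
step 5 = dur = max(L[5]=8, C[4]=9) = 9
step 6 = dur = max(L[6]=4, C[5]=8) = 8
step 7 = dur = max(L[7]=7, C[6]=5) = 7
step 8 = dur = C[7]=8 = 8
sum of known step durations = 61
dur[0] = total - known = 69 - 61 = 8
L[0] is the binding max in step 0, so L[0] = dur[0] = 8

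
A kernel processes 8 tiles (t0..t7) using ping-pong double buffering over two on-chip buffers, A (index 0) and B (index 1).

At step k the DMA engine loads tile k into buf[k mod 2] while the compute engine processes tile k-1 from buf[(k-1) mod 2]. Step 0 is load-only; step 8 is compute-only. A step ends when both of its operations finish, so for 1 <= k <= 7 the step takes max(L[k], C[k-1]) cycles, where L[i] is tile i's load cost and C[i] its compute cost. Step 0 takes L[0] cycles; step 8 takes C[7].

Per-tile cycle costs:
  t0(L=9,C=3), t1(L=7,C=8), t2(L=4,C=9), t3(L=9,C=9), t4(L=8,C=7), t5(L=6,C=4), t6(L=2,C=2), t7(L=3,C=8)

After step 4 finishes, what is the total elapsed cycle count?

[0] DMA t0→A (9c) ∥ CU idle ⇒ 9c, clock 9
[1] DMA t1→B (7c) ∥ CU A:t0 (3c) ⇒ 7c, clock 16
[2] DMA t2→A (4c) ∥ CU B:t1 (8c) ⇒ 8c, clock 24
[3] DMA t3→B (9c) ∥ CU A:t2 (9c) ⇒ 9c, clock 33
[4] DMA t4→A (8c) ∥ CU B:t3 (9c) ⇒ 9c, clock 42
[5] DMA t5→B (6c) ∥ CU A:t4 (7c) ⇒ 7c, clock 49
[6] DMA t6→A (2c) ∥ CU B:t5 (4c) ⇒ 4c, clock 53
[7] DMA t7→B (3c) ∥ CU A:t6 (2c) ⇒ 3c, clock 56
[8] DMA idle ∥ CU B:t7 (8c) ⇒ 8c, clock 64

end_cycle[4] = 42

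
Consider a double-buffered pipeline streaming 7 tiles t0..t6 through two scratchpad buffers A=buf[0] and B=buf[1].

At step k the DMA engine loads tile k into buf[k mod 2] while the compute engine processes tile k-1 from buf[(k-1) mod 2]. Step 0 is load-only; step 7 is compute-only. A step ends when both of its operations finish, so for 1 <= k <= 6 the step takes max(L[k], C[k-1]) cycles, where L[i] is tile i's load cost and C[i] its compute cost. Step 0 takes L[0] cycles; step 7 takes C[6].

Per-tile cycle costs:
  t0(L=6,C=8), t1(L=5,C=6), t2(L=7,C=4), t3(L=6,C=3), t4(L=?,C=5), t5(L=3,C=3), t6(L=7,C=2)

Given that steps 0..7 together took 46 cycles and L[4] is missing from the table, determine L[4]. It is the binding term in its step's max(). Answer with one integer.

step 0 | dur = L[0]=6 = 6
step 1 | dur = max(L[1]=5, C[0]=8) = 8
step 2 | dur = max(L[2]=7, C[1]=6) = 7
step 3 | dur = max(L[3]=6, C[2]=4) = 6
step 4 | dur = max(L[4]=?, C[3]=3) = L[4]  (unknown; binding)
step 5 | dur = max(L[5]=3, C[4]=5) = 5
step 6 | dur = max(L[6]=7, C[5]=3) = 7
step 7 | dur = C[6]=2 = 2
sum of known step durations = 41
dur[4] = total - known = 46 - 41 = 5
L[4] is the binding max in step 4, so L[4] = dur[4] = 5

L[4] = 5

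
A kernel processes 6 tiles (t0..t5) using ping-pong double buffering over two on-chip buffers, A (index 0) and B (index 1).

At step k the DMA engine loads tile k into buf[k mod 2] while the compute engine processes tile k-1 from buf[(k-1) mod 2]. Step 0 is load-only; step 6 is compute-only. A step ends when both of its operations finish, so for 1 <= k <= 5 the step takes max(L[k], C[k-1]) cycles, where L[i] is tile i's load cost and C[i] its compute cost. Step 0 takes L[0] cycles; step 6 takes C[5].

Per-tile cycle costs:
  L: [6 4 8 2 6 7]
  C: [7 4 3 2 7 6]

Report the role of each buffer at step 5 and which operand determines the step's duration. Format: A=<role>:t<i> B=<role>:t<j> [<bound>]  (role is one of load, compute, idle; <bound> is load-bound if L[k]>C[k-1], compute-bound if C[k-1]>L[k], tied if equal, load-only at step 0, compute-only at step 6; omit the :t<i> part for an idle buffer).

step 0: L[0]=6 → dur=6, Σ=6 | A=load:t0 B=idle [load-only]
step 1: L[1]=4 C[0]=7 → dur=7, Σ=13 | A=compute:t0 B=load:t1 [compute-bound]
step 2: L[2]=8 C[1]=4 → dur=8, Σ=21 | A=load:t2 B=compute:t1 [load-bound]
step 3: L[3]=2 C[2]=3 → dur=3, Σ=24 | A=compute:t2 B=load:t3 [compute-bound]
step 4: L[4]=6 C[3]=2 → dur=6, Σ=30 | A=load:t4 B=compute:t3 [load-bound]
step 5: L[5]=7 C[4]=7 → dur=7, Σ=37 | A=compute:t4 B=load:t5 [tied]
step 6: C[5]=6 → dur=6, Σ=43 | A=idle B=compute:t5 [compute-only]

step 5: A=compute:t4 B=load:t5 [tied]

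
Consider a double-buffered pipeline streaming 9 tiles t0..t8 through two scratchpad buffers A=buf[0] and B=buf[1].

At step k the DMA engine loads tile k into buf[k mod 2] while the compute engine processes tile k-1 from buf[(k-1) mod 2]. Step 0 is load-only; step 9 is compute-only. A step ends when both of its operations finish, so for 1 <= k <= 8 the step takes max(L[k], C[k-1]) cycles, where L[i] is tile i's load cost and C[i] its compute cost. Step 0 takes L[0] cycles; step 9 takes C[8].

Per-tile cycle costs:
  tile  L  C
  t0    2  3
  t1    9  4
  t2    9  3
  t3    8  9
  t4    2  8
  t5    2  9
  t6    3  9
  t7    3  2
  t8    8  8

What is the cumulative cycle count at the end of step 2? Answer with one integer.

k=0 load=t0/2c comp=- wait=2 total=2
k=1 load=t1/9c comp=t0/3c wait=9 total=11
k=2 load=t2/9c comp=t1/4c wait=9 total=20
k=3 load=t3/8c comp=t2/3c wait=8 total=28
k=4 load=t4/2c comp=t3/9c wait=9 total=37
k=5 load=t5/2c comp=t4/8c wait=8 total=45
k=6 load=t6/3c comp=t5/9c wait=9 total=54
k=7 load=t7/3c comp=t6/9c wait=9 total=63
k=8 load=t8/8c comp=t7/2c wait=8 total=71
k=9 load=- comp=t8/8c wait=8 total=79

end_cycle[2] = 20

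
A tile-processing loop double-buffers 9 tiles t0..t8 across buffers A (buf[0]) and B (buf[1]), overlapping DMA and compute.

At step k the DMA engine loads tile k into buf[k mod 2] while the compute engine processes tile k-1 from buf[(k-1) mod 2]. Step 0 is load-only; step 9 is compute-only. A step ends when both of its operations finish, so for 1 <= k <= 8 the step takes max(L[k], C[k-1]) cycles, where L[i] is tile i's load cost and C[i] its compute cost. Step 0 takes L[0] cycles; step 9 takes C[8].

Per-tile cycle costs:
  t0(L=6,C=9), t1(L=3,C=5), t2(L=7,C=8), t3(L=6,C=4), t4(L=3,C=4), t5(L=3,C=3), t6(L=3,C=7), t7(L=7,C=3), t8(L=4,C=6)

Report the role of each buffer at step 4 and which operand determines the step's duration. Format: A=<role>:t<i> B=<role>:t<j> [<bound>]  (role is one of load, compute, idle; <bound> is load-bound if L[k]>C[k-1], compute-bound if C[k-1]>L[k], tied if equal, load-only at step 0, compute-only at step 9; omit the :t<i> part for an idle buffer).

  0. 6=6c; end=6; A:t0 B:-
  1. max(3,9)=9c; end=15; A:t0 B:t1
  2. max(7,5)=7c; end=22; A:t2 B:t1
  3. max(6,8)=8c; end=30; A:t2 B:t3
  4. max(3,4)=4c; end=34; A:t4 B:t3
  5. max(3,4)=4c; end=38; A:t4 B:t5
  6. max(3,3)=3c; end=41; A:t6 B:t5
  7. max(7,7)=7c; end=48; A:t6 B:t7
  8. max(4,3)=4c; end=52; A:t8 B:t7
  9. 6=6c; end=58; A:t8 B:t7

step 4: A=load:t4 B=compute:t3 [compute-bound]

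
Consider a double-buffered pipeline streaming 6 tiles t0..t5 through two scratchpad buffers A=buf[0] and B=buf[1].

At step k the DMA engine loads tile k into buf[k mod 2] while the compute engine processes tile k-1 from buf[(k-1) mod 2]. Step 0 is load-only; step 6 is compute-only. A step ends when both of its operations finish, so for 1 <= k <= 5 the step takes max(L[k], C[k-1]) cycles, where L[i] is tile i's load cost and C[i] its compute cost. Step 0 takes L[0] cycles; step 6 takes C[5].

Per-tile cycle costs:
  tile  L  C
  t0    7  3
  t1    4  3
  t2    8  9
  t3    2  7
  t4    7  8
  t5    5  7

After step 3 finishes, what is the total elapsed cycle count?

k=0 load=t0/7c comp=- wait=7 total=7
k=1 load=t1/4c comp=t0/3c wait=4 total=11
k=2 load=t2/8c comp=t1/3c wait=8 total=19
k=3 load=t3/2c comp=t2/9c wait=9 total=28
k=4 load=t4/7c comp=t3/7c wait=7 total=35
k=5 load=t5/5c comp=t4/8c wait=8 total=43
k=6 load=- comp=t5/7c wait=7 total=50

end_cycle[3] = 28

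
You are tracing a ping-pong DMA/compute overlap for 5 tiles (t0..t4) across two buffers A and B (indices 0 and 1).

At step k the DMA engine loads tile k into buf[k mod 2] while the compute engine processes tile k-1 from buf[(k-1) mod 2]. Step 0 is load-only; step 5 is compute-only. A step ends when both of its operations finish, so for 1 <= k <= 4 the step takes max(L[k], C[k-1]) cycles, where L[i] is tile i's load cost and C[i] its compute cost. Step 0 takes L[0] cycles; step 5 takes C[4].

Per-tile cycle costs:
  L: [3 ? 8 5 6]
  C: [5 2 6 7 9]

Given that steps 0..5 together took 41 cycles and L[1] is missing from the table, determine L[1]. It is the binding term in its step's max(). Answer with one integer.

step 0: dur = L[0]=3 = 3
step 1: dur = max(L[1]=?, C[0]=5) = L[1]  (unknown; binding)
step 2: dur = max(L[2]=8, C[1]=2) = 8
step 3: dur = max(L[3]=5, C[2]=6) = 6
step 4: dur = max(L[4]=6, C[3]=7) = 7
step 5: dur = C[4]=9 = 9
sum of known step durations = 33
dur[1] = total - known = 41 - 33 = 8
L[1] is the binding max in step 1, so L[1] = dur[1] = 8

L[1] = 8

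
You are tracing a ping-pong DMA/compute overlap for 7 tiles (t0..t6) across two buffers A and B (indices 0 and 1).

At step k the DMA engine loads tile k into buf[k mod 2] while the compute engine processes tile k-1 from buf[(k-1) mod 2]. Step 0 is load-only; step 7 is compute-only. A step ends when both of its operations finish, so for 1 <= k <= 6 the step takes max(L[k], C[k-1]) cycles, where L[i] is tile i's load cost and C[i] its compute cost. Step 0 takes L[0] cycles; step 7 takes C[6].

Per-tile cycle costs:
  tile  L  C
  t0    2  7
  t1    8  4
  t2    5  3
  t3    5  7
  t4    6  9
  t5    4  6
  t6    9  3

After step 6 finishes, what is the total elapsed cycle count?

  0. 2=2c; end=2; A:t0 B:-
  1. max(8,7)=8c; end=10; A:t0 B:t1
  2. max(5,4)=5c; end=15; A:t2 B:t1
  3. max(5,3)=5c; end=20; A:t2 B:t3
  4. max(6,7)=7c; end=27; A:t4 B:t3
  5. max(4,9)=9c; end=36; A:t4 B:t5
  6. max(9,6)=9c; end=45; A:t6 B:t5
  7. 3=3c; end=48; A:t6 B:t5

end_cycle[6] = 45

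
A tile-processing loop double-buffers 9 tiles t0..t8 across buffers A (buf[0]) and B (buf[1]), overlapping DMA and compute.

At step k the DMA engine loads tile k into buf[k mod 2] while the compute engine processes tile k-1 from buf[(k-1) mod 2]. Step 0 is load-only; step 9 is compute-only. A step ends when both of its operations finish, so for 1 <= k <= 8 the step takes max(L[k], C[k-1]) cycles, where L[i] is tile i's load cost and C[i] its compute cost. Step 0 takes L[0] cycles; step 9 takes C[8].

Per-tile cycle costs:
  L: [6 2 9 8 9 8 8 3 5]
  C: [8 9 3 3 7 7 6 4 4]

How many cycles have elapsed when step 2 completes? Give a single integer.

end_cycle[2] = 23

k=0 load=t0/6c comp=- wait=6 total=6
k=1 load=t1/2c comp=t0/8c wait=8 total=14
k=2 load=t2/9c comp=t1/9c wait=9 total=23
k=3 load=t3/8c comp=t2/3c wait=8 total=31
k=4 load=t4/9c comp=t3/3c wait=9 total=40
k=5 load=t5/8c comp=t4/7c wait=8 total=48
k=6 load=t6/8c comp=t5/7c wait=8 total=56
k=7 load=t7/3c comp=t6/6c wait=6 total=62
k=8 load=t8/5c comp=t7/4c wait=5 total=67
k=9 load=- comp=t8/4c wait=4 total=71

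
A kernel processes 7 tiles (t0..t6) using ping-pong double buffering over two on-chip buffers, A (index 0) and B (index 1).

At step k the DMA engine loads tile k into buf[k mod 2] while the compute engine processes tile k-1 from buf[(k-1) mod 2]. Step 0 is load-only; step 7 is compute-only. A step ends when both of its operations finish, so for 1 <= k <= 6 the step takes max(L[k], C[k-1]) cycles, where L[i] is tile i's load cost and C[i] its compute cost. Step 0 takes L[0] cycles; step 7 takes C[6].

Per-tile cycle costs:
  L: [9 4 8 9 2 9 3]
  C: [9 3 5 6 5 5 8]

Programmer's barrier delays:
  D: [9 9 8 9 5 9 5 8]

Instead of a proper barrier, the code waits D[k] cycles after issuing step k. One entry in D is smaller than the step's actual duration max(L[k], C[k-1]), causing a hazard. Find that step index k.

step 0: need L[0]=9 = 9; D[0]=9 ok
step 1: need max(L[1]=4,C[0]=9) = 9; D[1]=9 ok
step 2: need max(L[2]=8,C[1]=3) = 8; D[2]=8 ok
step 3: need max(L[3]=9,C[2]=5) = 9; D[3]=9 ok
step 4: need max(L[4]=2,C[3]=6) = 6; D[4]=5 SHORT
step 5: need max(L[5]=9,C[4]=5) = 9; D[5]=9 ok
step 6: need max(L[6]=3,C[5]=5) = 5; D[6]=5 ok
step 7: need C[6]=8 = 8; D[7]=8 ok

hazard at step 4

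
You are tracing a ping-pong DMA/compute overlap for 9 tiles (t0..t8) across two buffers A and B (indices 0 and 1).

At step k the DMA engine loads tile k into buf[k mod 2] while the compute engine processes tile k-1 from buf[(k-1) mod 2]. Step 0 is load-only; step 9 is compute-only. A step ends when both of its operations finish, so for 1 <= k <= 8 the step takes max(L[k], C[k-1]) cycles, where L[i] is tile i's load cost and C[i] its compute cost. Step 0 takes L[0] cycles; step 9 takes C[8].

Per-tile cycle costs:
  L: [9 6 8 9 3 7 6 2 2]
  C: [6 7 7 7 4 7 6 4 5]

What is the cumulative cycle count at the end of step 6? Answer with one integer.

end_cycle[6] = 53

[0] DMA t0→A (9c) ∥ CU idle ⇒ 9c, clock 9
[1] DMA t1→B (6c) ∥ CU A:t0 (6c) ⇒ 6c, clock 15
[2] DMA t2→A (8c) ∥ CU B:t1 (7c) ⇒ 8c, clock 23
[3] DMA t3→B (9c) ∥ CU A:t2 (7c) ⇒ 9c, clock 32
[4] DMA t4→A (3c) ∥ CU B:t3 (7c) ⇒ 7c, clock 39
[5] DMA t5→B (7c) ∥ CU A:t4 (4c) ⇒ 7c, clock 46
[6] DMA t6→A (6c) ∥ CU B:t5 (7c) ⇒ 7c, clock 53
[7] DMA t7→B (2c) ∥ CU A:t6 (6c) ⇒ 6c, clock 59
[8] DMA t8→A (2c) ∥ CU B:t7 (4c) ⇒ 4c, clock 63
[9] DMA idle ∥ CU A:t8 (5c) ⇒ 5c, clock 68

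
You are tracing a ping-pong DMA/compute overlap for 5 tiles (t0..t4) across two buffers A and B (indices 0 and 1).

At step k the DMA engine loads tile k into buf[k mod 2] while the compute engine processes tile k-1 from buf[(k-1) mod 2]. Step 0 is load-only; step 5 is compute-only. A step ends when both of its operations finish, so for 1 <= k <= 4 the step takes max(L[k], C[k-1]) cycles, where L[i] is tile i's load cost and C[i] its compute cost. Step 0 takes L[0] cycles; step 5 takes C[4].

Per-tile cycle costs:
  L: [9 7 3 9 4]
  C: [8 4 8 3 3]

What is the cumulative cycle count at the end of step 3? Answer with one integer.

  0. 9=9c; end=9; A:t0 B:-
  1. max(7,8)=8c; end=17; A:t0 B:t1
  2. max(3,4)=4c; end=21; A:t2 B:t1
  3. max(9,8)=9c; end=30; A:t2 B:t3
  4. max(4,3)=4c; end=34; A:t4 B:t3
  5. 3=3c; end=37; A:t4 B:t3

end_cycle[3] = 30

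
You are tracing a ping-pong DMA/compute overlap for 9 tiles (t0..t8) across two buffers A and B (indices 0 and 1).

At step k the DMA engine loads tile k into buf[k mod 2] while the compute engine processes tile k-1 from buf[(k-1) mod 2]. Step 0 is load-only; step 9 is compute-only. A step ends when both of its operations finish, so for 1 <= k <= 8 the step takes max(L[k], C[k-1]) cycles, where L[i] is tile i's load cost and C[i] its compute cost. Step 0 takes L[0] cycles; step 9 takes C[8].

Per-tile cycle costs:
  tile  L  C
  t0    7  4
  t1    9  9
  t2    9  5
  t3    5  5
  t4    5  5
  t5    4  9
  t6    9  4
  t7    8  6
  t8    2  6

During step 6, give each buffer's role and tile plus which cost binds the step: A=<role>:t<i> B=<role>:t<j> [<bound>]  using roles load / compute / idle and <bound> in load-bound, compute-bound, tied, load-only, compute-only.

  0. 7=7c; end=7; A:t0 B:-
  1. max(9,4)=9c; end=16; A:t0 B:t1
  2. max(9,9)=9c; end=25; A:t2 B:t1
  3. max(5,5)=5c; end=30; A:t2 B:t3
  4. max(5,5)=5c; end=35; A:t4 B:t3
  5. max(4,5)=5c; end=40; A:t4 B:t5
  6. max(9,9)=9c; end=49; A:t6 B:t5
  7. max(8,4)=8c; end=57; A:t6 B:t7
  8. max(2,6)=6c; end=63; A:t8 B:t7
  9. 6=6c; end=69; A:t8 B:t7

step 6: A=load:t6 B=compute:t5 [tied]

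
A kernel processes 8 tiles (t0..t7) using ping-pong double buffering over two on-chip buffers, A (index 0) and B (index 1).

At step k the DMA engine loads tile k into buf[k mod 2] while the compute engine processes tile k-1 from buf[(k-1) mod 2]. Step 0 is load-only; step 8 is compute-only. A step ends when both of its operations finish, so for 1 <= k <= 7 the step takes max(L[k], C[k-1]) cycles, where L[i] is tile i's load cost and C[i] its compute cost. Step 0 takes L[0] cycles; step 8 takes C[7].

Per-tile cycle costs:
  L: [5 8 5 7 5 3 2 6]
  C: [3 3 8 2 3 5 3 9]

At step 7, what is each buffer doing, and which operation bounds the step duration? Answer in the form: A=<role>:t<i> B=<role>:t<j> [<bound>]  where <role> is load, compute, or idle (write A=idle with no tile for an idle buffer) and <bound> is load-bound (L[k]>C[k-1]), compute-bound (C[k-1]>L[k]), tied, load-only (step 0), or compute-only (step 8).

k=0 load=t0/5c comp=- wait=5 total=5
k=1 load=t1/8c comp=t0/3c wait=8 total=13
k=2 load=t2/5c comp=t1/3c wait=5 total=18
k=3 load=t3/7c comp=t2/8c wait=8 total=26
k=4 load=t4/5c comp=t3/2c wait=5 total=31
k=5 load=t5/3c comp=t4/3c wait=3 total=34
k=6 load=t6/2c comp=t5/5c wait=5 total=39
k=7 load=t7/6c comp=t6/3c wait=6 total=45
k=8 load=- comp=t7/9c wait=9 total=54

step 7: A=compute:t6 B=load:t7 [load-bound]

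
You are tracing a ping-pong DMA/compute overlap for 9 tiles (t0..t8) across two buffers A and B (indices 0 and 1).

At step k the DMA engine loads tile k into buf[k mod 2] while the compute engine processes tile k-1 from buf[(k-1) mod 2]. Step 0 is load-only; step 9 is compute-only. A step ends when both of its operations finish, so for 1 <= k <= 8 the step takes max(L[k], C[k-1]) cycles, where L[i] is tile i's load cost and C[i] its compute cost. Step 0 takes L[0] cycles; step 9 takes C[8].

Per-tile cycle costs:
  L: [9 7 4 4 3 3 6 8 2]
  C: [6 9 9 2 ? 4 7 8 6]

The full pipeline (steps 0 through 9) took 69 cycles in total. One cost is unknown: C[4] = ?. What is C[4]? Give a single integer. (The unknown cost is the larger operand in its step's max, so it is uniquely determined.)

step 0: dur = L[0]=9 = 9
step 1: dur = max(L[1]=7, C[0]=6) = 7
step 2: dur = max(L[2]=4, C[1]=9) = 9
step 3: dur = max(L[3]=4, C[2]=9) = 9
step 4: dur = max(L[4]=3, C[3]=2) = 3
step 5: dur = max(L[5]=3, C[4]=?) = C[4]  (unknown; binding)
step 6: dur = max(L[6]=6, C[5]=4) = 6
step 7: dur = max(L[7]=8, C[6]=7) = 8
step 8: dur = max(L[8]=2, C[7]=8) = 8
step 9: dur = C[8]=6 = 6
sum of known step durations = 65
dur[5] = total - known = 69 - 65 = 4
C[4] is the binding max in step 5, so C[4] = dur[5] = 4

C[4] = 4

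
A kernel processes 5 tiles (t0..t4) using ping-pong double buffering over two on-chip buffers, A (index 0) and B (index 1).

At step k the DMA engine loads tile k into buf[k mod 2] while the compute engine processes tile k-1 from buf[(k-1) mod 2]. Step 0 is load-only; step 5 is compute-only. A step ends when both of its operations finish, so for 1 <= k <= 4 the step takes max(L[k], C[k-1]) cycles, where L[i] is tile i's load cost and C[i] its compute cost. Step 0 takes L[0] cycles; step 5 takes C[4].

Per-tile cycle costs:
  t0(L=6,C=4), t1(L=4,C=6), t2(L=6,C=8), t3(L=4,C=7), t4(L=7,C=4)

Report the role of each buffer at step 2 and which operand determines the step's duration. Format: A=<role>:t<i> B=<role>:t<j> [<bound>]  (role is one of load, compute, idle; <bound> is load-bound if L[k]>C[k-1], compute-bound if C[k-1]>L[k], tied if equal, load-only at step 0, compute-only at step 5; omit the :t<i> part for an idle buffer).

step 2: A=load:t2 B=compute:t1 [tied]

[0] DMA t0→A (6c) ∥ CU idle ⇒ 6c, clock 6
[1] DMA t1→B (4c) ∥ CU A:t0 (4c) ⇒ 4c, clock 10
[2] DMA t2→A (6c) ∥ CU B:t1 (6c) ⇒ 6c, clock 16
[3] DMA t3→B (4c) ∥ CU A:t2 (8c) ⇒ 8c, clock 24
[4] DMA t4→A (7c) ∥ CU B:t3 (7c) ⇒ 7c, clock 31
[5] DMA idle ∥ CU A:t4 (4c) ⇒ 4c, clock 35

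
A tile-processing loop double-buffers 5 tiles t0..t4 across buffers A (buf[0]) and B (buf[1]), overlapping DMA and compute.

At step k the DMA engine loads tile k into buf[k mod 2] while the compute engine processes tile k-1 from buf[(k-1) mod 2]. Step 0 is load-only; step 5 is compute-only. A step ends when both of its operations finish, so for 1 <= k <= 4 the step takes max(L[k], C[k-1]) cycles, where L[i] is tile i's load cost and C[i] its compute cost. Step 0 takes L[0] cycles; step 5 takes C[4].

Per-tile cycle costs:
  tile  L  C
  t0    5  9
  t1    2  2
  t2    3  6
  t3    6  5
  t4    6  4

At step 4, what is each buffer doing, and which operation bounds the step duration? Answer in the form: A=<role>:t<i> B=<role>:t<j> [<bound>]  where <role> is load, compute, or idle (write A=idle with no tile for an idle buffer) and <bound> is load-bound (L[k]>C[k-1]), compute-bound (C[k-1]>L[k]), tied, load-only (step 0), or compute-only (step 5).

step 4: A=load:t4 B=compute:t3 [load-bound]

[0] DMA t0→A (5c) ∥ CU idle ⇒ 5c, clock 5
[1] DMA t1→B (2c) ∥ CU A:t0 (9c) ⇒ 9c, clock 14
[2] DMA t2→A (3c) ∥ CU B:t1 (2c) ⇒ 3c, clock 17
[3] DMA t3→B (6c) ∥ CU A:t2 (6c) ⇒ 6c, clock 23
[4] DMA t4→A (6c) ∥ CU B:t3 (5c) ⇒ 6c, clock 29
[5] DMA idle ∥ CU A:t4 (4c) ⇒ 4c, clock 33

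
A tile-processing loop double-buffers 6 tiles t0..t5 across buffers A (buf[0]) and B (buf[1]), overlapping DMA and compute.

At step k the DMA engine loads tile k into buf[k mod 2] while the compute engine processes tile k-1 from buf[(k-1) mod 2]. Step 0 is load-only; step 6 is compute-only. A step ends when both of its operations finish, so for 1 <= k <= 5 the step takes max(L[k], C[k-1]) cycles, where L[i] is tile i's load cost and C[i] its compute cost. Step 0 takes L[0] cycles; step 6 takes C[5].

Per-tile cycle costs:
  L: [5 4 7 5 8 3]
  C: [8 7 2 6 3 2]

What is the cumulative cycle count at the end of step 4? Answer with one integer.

[0] DMA t0→A (5c) ∥ CU idle ⇒ 5c, clock 5
[1] DMA t1→B (4c) ∥ CU A:t0 (8c) ⇒ 8c, clock 13
[2] DMA t2→A (7c) ∥ CU B:t1 (7c) ⇒ 7c, clock 20
[3] DMA t3→B (5c) ∥ CU A:t2 (2c) ⇒ 5c, clock 25
[4] DMA t4→A (8c) ∥ CU B:t3 (6c) ⇒ 8c, clock 33
[5] DMA t5→B (3c) ∥ CU A:t4 (3c) ⇒ 3c, clock 36
[6] DMA idle ∥ CU B:t5 (2c) ⇒ 2c, clock 38

end_cycle[4] = 33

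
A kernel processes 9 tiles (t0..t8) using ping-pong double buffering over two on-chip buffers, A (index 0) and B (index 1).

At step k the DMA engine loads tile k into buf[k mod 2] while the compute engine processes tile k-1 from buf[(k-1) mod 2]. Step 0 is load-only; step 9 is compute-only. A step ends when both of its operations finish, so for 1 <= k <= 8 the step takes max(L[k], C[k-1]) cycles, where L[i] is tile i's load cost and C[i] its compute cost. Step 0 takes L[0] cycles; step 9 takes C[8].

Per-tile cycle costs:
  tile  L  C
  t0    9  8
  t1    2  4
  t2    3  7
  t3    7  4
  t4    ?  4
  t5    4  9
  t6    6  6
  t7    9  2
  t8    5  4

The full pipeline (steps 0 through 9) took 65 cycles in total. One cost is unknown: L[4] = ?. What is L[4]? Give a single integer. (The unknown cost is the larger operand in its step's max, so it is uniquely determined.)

L[4] = 6

step 0 → dur = L[0]=9 = 9
step 1 → dur = max(L[1]=2, C[0]=8) = 8
step 2 → dur = max(L[2]=3, C[1]=4) = 4
step 3 → dur = max(L[3]=7, C[2]=7) = 7
step 4 → dur = max(L[4]=?, C[3]=4) = L[4]  (unknown; binding)
step 5 → dur = max(L[5]=4, C[4]=4) = 4
step 6 → dur = max(L[6]=6, C[5]=9) = 9
step 7 → dur = max(L[7]=9, C[6]=6) = 9
step 8 → dur = max(L[8]=5, C[7]=2) = 5
step 9 → dur = C[8]=4 = 4
sum of known step durations = 59
dur[4] = total - known = 65 - 59 = 6
L[4] is the binding max in step 4, so L[4] = dur[4] = 6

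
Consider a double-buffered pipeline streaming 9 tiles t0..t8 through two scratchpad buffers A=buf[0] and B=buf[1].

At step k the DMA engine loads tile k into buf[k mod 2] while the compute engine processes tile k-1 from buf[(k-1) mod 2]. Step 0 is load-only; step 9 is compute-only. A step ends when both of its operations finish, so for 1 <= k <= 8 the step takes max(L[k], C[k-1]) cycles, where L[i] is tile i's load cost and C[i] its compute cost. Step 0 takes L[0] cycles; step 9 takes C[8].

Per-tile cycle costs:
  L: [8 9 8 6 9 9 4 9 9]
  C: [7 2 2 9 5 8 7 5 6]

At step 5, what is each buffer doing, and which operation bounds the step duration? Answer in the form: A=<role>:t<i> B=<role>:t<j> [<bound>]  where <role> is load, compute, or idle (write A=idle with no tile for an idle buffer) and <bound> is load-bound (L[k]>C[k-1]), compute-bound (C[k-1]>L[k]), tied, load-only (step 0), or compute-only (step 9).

step 0: L[0]=8 → dur=8, Σ=8 | A=load:t0 B=idle [load-only]
step 1: L[1]=9 C[0]=7 → dur=9, Σ=17 | A=compute:t0 B=load:t1 [load-bound]
step 2: L[2]=8 C[1]=2 → dur=8, Σ=25 | A=load:t2 B=compute:t1 [load-bound]
step 3: L[3]=6 C[2]=2 → dur=6, Σ=31 | A=compute:t2 B=load:t3 [load-bound]
step 4: L[4]=9 C[3]=9 → dur=9, Σ=40 | A=load:t4 B=compute:t3 [tied]
step 5: L[5]=9 C[4]=5 → dur=9, Σ=49 | A=compute:t4 B=load:t5 [load-bound]
step 6: L[6]=4 C[5]=8 → dur=8, Σ=57 | A=load:t6 B=compute:t5 [compute-bound]
step 7: L[7]=9 C[6]=7 → dur=9, Σ=66 | A=compute:t6 B=load:t7 [load-bound]
step 8: L[8]=9 C[7]=5 → dur=9, Σ=75 | A=load:t8 B=compute:t7 [load-bound]
step 9: C[8]=6 → dur=6, Σ=81 | A=compute:t8 B=idle [compute-only]

step 5: A=compute:t4 B=load:t5 [load-bound]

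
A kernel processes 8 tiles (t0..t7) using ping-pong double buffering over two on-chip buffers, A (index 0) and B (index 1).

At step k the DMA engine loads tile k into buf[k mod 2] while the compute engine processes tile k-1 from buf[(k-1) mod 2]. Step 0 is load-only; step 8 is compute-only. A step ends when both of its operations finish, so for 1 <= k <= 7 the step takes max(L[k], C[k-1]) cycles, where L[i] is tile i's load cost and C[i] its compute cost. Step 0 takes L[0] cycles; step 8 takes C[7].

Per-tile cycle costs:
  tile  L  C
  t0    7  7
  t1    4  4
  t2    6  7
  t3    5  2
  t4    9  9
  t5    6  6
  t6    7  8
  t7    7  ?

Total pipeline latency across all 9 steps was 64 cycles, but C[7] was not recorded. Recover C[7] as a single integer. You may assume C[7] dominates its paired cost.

step 0: dur = L[0]=7 = 7
step 1: dur = max(L[1]=4, C[0]=7) = 7
step 2: dur = max(L[2]=6, C[1]=4) = 6
step 3: dur = max(L[3]=5, C[2]=7) = 7
step 4: dur = max(L[4]=9, C[3]=2) = 9
step 5: dur = max(L[5]=6, C[4]=9) = 9
step 6: dur = max(L[6]=7, C[5]=6) = 7
step 7: dur = max(L[7]=7, C[6]=8) = 8
step 8: dur = C[7]=? = C[7]  (unknown; binding)
sum of known step durations = 60
dur[8] = total - known = 64 - 60 = 4
C[7] is the binding max in step 8, so C[7] = dur[8] = 4

C[7] = 4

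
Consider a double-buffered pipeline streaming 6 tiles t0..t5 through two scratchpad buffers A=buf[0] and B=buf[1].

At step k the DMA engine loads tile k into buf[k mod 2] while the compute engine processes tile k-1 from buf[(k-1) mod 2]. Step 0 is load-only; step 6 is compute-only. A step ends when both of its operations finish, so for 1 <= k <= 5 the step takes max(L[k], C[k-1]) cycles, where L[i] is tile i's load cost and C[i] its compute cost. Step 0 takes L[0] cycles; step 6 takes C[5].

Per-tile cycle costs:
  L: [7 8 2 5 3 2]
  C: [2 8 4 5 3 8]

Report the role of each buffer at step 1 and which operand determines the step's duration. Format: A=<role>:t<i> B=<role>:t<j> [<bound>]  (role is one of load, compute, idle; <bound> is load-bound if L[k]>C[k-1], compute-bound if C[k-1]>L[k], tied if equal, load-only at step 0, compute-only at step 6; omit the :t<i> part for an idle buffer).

  0. 7=7c; end=7; A:t0 B:-
  1. max(8,2)=8c; end=15; A:t0 B:t1
  2. max(2,8)=8c; end=23; A:t2 B:t1
  3. max(5,4)=5c; end=28; A:t2 B:t3
  4. max(3,5)=5c; end=33; A:t4 B:t3
  5. max(2,3)=3c; end=36; A:t4 B:t5
  6. 8=8c; end=44; A:t4 B:t5

step 1: A=compute:t0 B=load:t1 [load-bound]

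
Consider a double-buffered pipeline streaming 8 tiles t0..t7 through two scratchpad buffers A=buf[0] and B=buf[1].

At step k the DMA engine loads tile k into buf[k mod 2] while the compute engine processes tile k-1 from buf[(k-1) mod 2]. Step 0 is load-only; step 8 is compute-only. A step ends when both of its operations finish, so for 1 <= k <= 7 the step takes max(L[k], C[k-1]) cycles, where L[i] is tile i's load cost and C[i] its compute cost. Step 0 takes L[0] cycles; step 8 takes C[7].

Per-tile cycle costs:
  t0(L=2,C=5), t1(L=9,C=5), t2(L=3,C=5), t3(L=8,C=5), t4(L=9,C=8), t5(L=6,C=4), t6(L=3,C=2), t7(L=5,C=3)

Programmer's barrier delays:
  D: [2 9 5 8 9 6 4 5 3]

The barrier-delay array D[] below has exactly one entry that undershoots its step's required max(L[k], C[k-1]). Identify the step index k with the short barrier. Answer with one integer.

hazard at step 5

[0] required=L[0]=2=2 vs D=2 ok
[1] required=max(L[1]=9,C[0]=5)=9 vs D=9 ok
[2] required=max(L[2]=3,C[1]=5)=5 vs D=5 ok
[3] required=max(L[3]=8,C[2]=5)=8 vs D=8 ok
[4] required=max(L[4]=9,C[3]=5)=9 vs D=9 ok
[5] required=max(L[5]=6,C[4]=8)=8 vs D=6 SHORT
[6] required=max(L[6]=3,C[5]=4)=4 vs D=4 ok
[7] required=max(L[7]=5,C[6]=2)=5 vs D=5 ok
[8] required=C[7]=3=3 vs D=3 ok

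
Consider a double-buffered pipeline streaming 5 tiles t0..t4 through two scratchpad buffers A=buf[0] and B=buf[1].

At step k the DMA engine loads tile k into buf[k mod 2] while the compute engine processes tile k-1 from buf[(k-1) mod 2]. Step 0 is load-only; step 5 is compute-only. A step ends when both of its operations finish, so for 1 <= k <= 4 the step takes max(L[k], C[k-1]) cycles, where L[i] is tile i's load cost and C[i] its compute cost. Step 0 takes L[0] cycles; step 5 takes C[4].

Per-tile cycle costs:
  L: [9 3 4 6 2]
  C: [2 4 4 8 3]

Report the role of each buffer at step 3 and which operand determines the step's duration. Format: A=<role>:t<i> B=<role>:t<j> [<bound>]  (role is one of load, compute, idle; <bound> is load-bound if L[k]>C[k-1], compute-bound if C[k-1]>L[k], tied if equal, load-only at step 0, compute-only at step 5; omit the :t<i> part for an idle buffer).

k=0 load=t0/9c comp=- wait=9 total=9
k=1 load=t1/3c comp=t0/2c wait=3 total=12
k=2 load=t2/4c comp=t1/4c wait=4 total=16
k=3 load=t3/6c comp=t2/4c wait=6 total=22
k=4 load=t4/2c comp=t3/8c wait=8 total=30
k=5 load=- comp=t4/3c wait=3 total=33

step 3: A=compute:t2 B=load:t3 [load-bound]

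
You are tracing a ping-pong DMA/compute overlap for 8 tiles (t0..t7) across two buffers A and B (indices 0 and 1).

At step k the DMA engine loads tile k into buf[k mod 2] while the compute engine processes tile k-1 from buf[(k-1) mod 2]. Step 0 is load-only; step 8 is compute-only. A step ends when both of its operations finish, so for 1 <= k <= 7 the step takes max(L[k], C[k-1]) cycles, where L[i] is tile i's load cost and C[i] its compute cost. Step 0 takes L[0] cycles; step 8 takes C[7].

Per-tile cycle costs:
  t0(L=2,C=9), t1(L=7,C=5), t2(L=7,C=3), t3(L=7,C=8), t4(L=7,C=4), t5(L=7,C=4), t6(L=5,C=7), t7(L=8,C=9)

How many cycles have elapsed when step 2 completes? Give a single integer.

  0. 2=2c; end=2; A:t0 B:-
  1. max(7,9)=9c; end=11; A:t0 B:t1
  2. max(7,5)=7c; end=18; A:t2 B:t1
  3. max(7,3)=7c; end=25; A:t2 B:t3
  4. max(7,8)=8c; end=33; A:t4 B:t3
  5. max(7,4)=7c; end=40; A:t4 B:t5
  6. max(5,4)=5c; end=45; A:t6 B:t5
  7. max(8,7)=8c; end=53; A:t6 B:t7
  8. 9=9c; end=62; A:t6 B:t7

end_cycle[2] = 18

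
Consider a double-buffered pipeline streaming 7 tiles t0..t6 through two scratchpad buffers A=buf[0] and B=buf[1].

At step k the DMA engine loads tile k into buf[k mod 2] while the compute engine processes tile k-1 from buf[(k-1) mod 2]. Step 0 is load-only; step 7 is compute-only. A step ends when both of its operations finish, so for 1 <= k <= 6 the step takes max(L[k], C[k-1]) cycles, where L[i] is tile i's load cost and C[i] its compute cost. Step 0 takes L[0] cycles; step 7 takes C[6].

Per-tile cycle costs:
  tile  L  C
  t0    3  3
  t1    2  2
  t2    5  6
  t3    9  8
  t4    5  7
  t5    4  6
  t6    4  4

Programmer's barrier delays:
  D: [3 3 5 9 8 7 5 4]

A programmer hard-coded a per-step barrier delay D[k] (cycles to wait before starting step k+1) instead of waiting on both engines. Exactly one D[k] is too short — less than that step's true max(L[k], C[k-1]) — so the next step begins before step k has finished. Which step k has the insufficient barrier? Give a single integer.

hazard at step 6

k=0 barrier L[0]=3→3c, D[0]=3 ok
k=1 barrier max(L[1]=2,C[0]=3)→3c, D[1]=3 ok
k=2 barrier max(L[2]=5,C[1]=2)→5c, D[2]=5 ok
k=3 barrier max(L[3]=9,C[2]=6)→9c, D[3]=9 ok
k=4 barrier max(L[4]=5,C[3]=8)→8c, D[4]=8 ok
k=5 barrier max(L[5]=4,C[4]=7)→7c, D[5]=7 ok
k=6 barrier max(L[6]=4,C[5]=6)→6c, D[6]=5 SHORT
k=7 barrier C[6]=4→4c, D[7]=4 ok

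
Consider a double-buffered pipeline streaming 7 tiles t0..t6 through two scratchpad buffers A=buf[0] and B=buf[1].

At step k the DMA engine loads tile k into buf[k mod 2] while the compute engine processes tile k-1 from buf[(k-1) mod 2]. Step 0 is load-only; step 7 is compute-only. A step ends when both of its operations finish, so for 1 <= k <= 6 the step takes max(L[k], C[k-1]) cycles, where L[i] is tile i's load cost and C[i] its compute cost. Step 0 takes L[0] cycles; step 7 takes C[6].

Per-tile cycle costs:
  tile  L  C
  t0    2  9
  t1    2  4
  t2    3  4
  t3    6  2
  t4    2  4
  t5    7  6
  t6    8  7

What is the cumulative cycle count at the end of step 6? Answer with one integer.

end_cycle[6] = 38

step 0: L[0]=2 → dur=2, Σ=2 | A=load:t0 B=idle [load-only]
step 1: L[1]=2 C[0]=9 → dur=9, Σ=11 | A=compute:t0 B=load:t1 [compute-bound]
step 2: L[2]=3 C[1]=4 → dur=4, Σ=15 | A=load:t2 B=compute:t1 [compute-bound]
step 3: L[3]=6 C[2]=4 → dur=6, Σ=21 | A=compute:t2 B=load:t3 [load-bound]
step 4: L[4]=2 C[3]=2 → dur=2, Σ=23 | A=load:t4 B=compute:t3 [tied]
step 5: L[5]=7 C[4]=4 → dur=7, Σ=30 | A=compute:t4 B=load:t5 [load-bound]
step 6: L[6]=8 C[5]=6 → dur=8, Σ=38 | A=load:t6 B=compute:t5 [load-bound]
step 7: C[6]=7 → dur=7, Σ=45 | A=compute:t6 B=idle [compute-only]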